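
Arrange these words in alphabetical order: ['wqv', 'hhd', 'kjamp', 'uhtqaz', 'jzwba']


Compare strings character by character (the first differing letter decides):
  'hhd' < 'jzwba' since 'h' < 'j' at position 1
  'jzwba' < 'kjamp' since 'j' < 'k' at position 1
  'kjamp' < 'uhtqaz' since 'k' < 'u' at position 1
  'uhtqaz' < 'wqv' since 'u' < 'w' at position 1
Chaining these comparisons gives the alphabetical order.
Final answer: ['hhd', 'jzwba', 'kjamp', 'uhtqaz', 'wqv']


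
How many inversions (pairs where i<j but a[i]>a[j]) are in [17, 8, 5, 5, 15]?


For each element, count the later elements that are smaller than it:
  17 (index 0): smaller elements after it = [8, 5, 5, 15] -> 4
  8 (index 1): smaller elements after it = [5, 5] -> 2
  5 (index 2): smaller elements after it = [] -> 0
  5 (index 3): smaller elements after it = [] -> 0
Total inversions = 4 + 2 + 0 + 0 = 6
Final answer: 6


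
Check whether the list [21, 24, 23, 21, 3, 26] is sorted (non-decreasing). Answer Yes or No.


Check consecutive pairs:
  21 <= 24? True
  24 <= 23? False
  23 <= 21? False
  21 <= 3? False
  3 <= 26? True
3 consecutive pair(s) are out of order, so the list is not sorted.
Final answer: No


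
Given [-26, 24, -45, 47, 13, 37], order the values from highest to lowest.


Original list: [-26, 24, -45, 47, 13, 37]
Repeatedly take the largest remaining element:
  Remaining [-26, 24, -45, 47, 13, 37] -> largest is 47
  Remaining [-26, 24, -45, 13, 37] -> largest is 37
  Remaining [-26, 24, -45, 13] -> largest is 24
  Remaining [-26, -45, 13] -> largest is 13
  Remaining [-26, -45] -> largest is -26
  Remaining [-45] -> largest is -45
Collecting the picks in order gives the descending list.
Final answer: [47, 37, 24, 13, -26, -45]


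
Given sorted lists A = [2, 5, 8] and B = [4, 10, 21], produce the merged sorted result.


List A: [2, 5, 8]
List B: [4, 10, 21]
Repeatedly compare the front elements and take the smaller:
  2 vs 4 -> take 2
  5 vs 4 -> take 4
  5 vs 10 -> take 5
  8 vs 10 -> take 8
  A is exhausted; append the rest of B: [10, 21]
Final answer: [2, 4, 5, 8, 10, 21]


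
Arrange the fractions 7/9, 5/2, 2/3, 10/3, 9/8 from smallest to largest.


Convert to decimal for comparison:
  7/9 = 0.7778
  5/2 = 2.5
  2/3 = 0.6667
  10/3 = 3.3333
  9/8 = 1.125
Decimals in increasing order: 0.6667 < 0.7778 < 1.125 < 2.5 < 3.3333
Writing each back as its fraction gives the sorted order.
Final answer: 2/3, 7/9, 9/8, 5/2, 10/3


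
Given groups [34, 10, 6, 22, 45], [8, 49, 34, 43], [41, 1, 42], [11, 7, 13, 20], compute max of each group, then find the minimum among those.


Find max of each group:
  Group 1: [34, 10, 6, 22, 45] -> max = 45
  Group 2: [8, 49, 34, 43] -> max = 49
  Group 3: [41, 1, 42] -> max = 42
  Group 4: [11, 7, 13, 20] -> max = 20
Maxes: [45, 49, 42, 20]
Minimum of maxes = 20
Final answer: 20


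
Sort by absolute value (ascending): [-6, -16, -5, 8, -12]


Compute absolute values:
  |-6| = 6
  |-16| = 16
  |-5| = 5
  |8| = 8
  |-12| = 12
Absolute values in increasing order: 5 < 6 < 8 < 12 < 16
Listing the original numbers in that order gives the answer.
Final answer: [-5, -6, 8, -12, -16]


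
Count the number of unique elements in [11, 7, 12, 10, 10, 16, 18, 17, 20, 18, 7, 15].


List all unique values:
Distinct values: [7, 10, 11, 12, 15, 16, 17, 18, 20]
Count = 9
Final answer: 9


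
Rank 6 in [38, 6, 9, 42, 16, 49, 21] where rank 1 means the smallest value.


Sort ascending: [6, 9, 16, 21, 38, 42, 49]
Find 6 in the sorted list.
6 is at position 1 (1-indexed).
Final answer: 1


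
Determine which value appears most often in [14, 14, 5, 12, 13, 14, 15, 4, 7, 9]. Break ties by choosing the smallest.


Count the frequency of each value:
  4 appears 1 time(s)
  5 appears 1 time(s)
  7 appears 1 time(s)
  9 appears 1 time(s)
  12 appears 1 time(s)
  13 appears 1 time(s)
  14 appears 3 time(s)
  15 appears 1 time(s)
Maximum frequency is 3.
Only 14 reaches that frequency, so it is the mode.
Final answer: 14


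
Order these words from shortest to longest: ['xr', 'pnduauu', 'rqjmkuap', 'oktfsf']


Compute lengths:
  'xr' has length 2
  'pnduauu' has length 7
  'rqjmkuap' has length 8
  'oktfsf' has length 6
Lengths in increasing order: 2 < 6 < 7 < 8
Listing the words in that order gives the answer.
Final answer: ['xr', 'oktfsf', 'pnduauu', 'rqjmkuap']


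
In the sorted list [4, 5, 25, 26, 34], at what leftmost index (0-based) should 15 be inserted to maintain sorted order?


List is sorted: [4, 5, 25, 26, 34]
We need the leftmost position where 15 can be inserted, i.e. the first index whose element is >= 15 (or the end of the list if none is).
Binary search with low=0, high=5 (0-based indices):
  low=0, high=5, mid=2: a[2]=25 >= 15, so high = 2
  low=0, high=2, mid=1: a[1]=5 < 15, so low = 2
Now low = high = 2, so the insertion index is 2.
Final answer: 2


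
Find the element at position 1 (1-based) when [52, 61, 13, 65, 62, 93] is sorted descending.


Sort descending: [93, 65, 62, 61, 52, 13]
The 1st element (1-indexed) is at index 0.
Value = 93
Final answer: 93


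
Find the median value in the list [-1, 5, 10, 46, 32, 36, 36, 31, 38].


First, sort the list: [-1, 5, 10, 31, 32, 36, 36, 38, 46]
The list has 9 elements (odd count).
The middle index is 4 (0-based), and the element there is 32.
Final answer: 32


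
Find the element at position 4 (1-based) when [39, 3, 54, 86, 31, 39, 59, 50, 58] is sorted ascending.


Sort ascending: [3, 31, 39, 39, 50, 54, 58, 59, 86]
The 4th element (1-indexed) is at index 3.
Value = 39
Final answer: 39


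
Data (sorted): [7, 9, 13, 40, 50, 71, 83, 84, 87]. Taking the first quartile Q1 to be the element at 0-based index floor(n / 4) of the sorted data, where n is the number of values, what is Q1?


The list has n = 9 elements.
Q1 index = floor(9 / 4) = floor(2.25) = 2
Counting from index 0 in the sorted data, the element at index 2 is 13.
Final answer: 13


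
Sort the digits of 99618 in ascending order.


The number 99618 has digits: 9, 9, 6, 1, 8
Sorted: 1, 6, 8, 9, 9
Joining the sorted digits gives the result.
Final answer: 16899


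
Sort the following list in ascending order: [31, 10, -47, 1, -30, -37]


Original list: [31, 10, -47, 1, -30, -37]
Repeatedly take the smallest remaining element:
  Remaining [31, 10, -47, 1, -30, -37] -> smallest is -47
  Remaining [31, 10, 1, -30, -37] -> smallest is -37
  Remaining [31, 10, 1, -30] -> smallest is -30
  Remaining [31, 10, 1] -> smallest is 1
  Remaining [31, 10] -> smallest is 10
  Remaining [31] -> smallest is 31
Collecting the picks in order gives the sorted list.
Final answer: [-47, -37, -30, 1, 10, 31]


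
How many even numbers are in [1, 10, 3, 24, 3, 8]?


Check each element:
  1 is odd
  10 is even
  3 is odd
  24 is even
  3 is odd
  8 is even
Evens: [10, 24, 8]
Count of evens = 3
Final answer: 3


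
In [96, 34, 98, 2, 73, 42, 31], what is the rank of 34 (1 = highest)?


Sort descending: [98, 96, 73, 42, 34, 31, 2]
Find 34 in the sorted list.
34 is at position 5.
Final answer: 5


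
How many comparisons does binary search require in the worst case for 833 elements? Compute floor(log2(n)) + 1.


Binary search halves the search space each step.
Maximum comparisons = floor(log2(833)) + 1
log2(833) = 9.7022
floor(log2(833)) = 9, so 9 + 1 = 10
Final answer: 10


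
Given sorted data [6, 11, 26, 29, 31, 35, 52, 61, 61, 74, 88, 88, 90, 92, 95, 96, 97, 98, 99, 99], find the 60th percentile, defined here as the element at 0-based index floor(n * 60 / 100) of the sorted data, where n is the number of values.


The dataset has n = 20 elements.
Index = floor(20 * 60 / 100) = floor(1200 / 100) = floor(12) = 12
Counting from index 0 in the sorted data, the element at index 12 is 90.
Final answer: 90


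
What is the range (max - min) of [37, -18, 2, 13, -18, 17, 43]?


Maximum value: 43
Minimum value: -18
Range = 43 - (-18) = 61
Final answer: 61


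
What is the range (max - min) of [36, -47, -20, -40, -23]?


Maximum value: 36
Minimum value: -47
Range = 36 - (-47) = 83
Final answer: 83


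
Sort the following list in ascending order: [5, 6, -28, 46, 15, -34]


Original list: [5, 6, -28, 46, 15, -34]
Repeatedly take the smallest remaining element:
  Remaining [5, 6, -28, 46, 15, -34] -> smallest is -34
  Remaining [5, 6, -28, 46, 15] -> smallest is -28
  Remaining [5, 6, 46, 15] -> smallest is 5
  Remaining [6, 46, 15] -> smallest is 6
  Remaining [46, 15] -> smallest is 15
  Remaining [46] -> smallest is 46
Collecting the picks in order gives the sorted list.
Final answer: [-34, -28, 5, 6, 15, 46]


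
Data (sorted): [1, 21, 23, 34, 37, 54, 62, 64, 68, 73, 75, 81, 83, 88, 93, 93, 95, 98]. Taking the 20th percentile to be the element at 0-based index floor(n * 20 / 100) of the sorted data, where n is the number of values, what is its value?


The dataset has n = 18 elements.
Index = floor(18 * 20 / 100) = floor(360 / 100) = floor(3.6) = 3
Counting from index 0 in the sorted data, the element at index 3 is 34.
Final answer: 34


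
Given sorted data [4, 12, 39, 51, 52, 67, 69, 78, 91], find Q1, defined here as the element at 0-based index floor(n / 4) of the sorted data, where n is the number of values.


The list has n = 9 elements.
Q1 index = floor(9 / 4) = floor(2.25) = 2
Counting from index 0 in the sorted data, the element at index 2 is 39.
Final answer: 39


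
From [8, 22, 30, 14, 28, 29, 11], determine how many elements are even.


Check each element:
  8 is even
  22 is even
  30 is even
  14 is even
  28 is even
  29 is odd
  11 is odd
Evens: [8, 22, 30, 14, 28]
Count of evens = 5
Final answer: 5


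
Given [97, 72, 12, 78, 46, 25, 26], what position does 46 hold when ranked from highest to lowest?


Sort descending: [97, 78, 72, 46, 26, 25, 12]
Find 46 in the sorted list.
46 is at position 4.
Final answer: 4


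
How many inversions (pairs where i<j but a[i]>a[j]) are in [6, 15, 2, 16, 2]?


For each element, count the later elements that are smaller than it:
  6 (index 0): smaller elements after it = [2, 2] -> 2
  15 (index 1): smaller elements after it = [2, 2] -> 2
  2 (index 2): smaller elements after it = [] -> 0
  16 (index 3): smaller elements after it = [2] -> 1
Total inversions = 2 + 2 + 0 + 1 = 5
Final answer: 5


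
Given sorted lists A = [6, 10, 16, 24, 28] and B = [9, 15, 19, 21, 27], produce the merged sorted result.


List A: [6, 10, 16, 24, 28]
List B: [9, 15, 19, 21, 27]
Repeatedly compare the front elements and take the smaller:
  6 vs 9 -> take 6
  10 vs 9 -> take 9
  10 vs 15 -> take 10
  16 vs 15 -> take 15
  16 vs 19 -> take 16
  24 vs 19 -> take 19
  24 vs 21 -> take 21
  24 vs 27 -> take 24
  28 vs 27 -> take 27
  B is exhausted; append the rest of A: [28]
Final answer: [6, 9, 10, 15, 16, 19, 21, 24, 27, 28]


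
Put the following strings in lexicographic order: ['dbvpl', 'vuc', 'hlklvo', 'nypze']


Compare strings character by character (the first differing letter decides):
  'dbvpl' < 'hlklvo' since 'd' < 'h' at position 1
  'hlklvo' < 'nypze' since 'h' < 'n' at position 1
  'nypze' < 'vuc' since 'n' < 'v' at position 1
Chaining these comparisons gives the alphabetical order.
Final answer: ['dbvpl', 'hlklvo', 'nypze', 'vuc']


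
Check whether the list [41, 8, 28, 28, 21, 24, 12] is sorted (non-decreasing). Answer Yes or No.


Check consecutive pairs:
  41 <= 8? False
  8 <= 28? True
  28 <= 28? True
  28 <= 21? False
  21 <= 24? True
  24 <= 12? False
3 consecutive pair(s) are out of order, so the list is not sorted.
Final answer: No


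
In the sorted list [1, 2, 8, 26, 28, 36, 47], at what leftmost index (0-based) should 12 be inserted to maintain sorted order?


List is sorted: [1, 2, 8, 26, 28, 36, 47]
We need the leftmost position where 12 can be inserted, i.e. the first index whose element is >= 12 (or the end of the list if none is).
Binary search with low=0, high=7 (0-based indices):
  low=0, high=7, mid=3: a[3]=26 >= 12, so high = 3
  low=0, high=3, mid=1: a[1]=2 < 12, so low = 2
  low=2, high=3, mid=2: a[2]=8 < 12, so low = 3
Now low = high = 3, so the insertion index is 3.
Final answer: 3


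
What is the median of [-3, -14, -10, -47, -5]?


First, sort the list: [-47, -14, -10, -5, -3]
The list has 5 elements (odd count).
The middle index is 2 (0-based), and the element there is -10.
Final answer: -10


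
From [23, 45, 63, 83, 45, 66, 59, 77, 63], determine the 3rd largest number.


Sort descending: [83, 77, 66, 63, 63, 59, 45, 45, 23]
The 3rd element (1-indexed) is at index 2.
Value = 66
Final answer: 66


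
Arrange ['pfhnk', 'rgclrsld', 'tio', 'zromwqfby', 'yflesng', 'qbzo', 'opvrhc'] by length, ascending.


Compute lengths:
  'pfhnk' has length 5
  'rgclrsld' has length 8
  'tio' has length 3
  'zromwqfby' has length 9
  'yflesng' has length 7
  'qbzo' has length 4
  'opvrhc' has length 6
Lengths in increasing order: 3 < 4 < 5 < 6 < 7 < 8 < 9
Listing the words in that order gives the answer.
Final answer: ['tio', 'qbzo', 'pfhnk', 'opvrhc', 'yflesng', 'rgclrsld', 'zromwqfby']


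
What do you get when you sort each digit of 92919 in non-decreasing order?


The number 92919 has digits: 9, 2, 9, 1, 9
Sorted: 1, 2, 9, 9, 9
Joining the sorted digits gives the result.
Final answer: 12999


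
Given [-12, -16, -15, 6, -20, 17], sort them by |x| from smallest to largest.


Compute absolute values:
  |-12| = 12
  |-16| = 16
  |-15| = 15
  |6| = 6
  |-20| = 20
  |17| = 17
Absolute values in increasing order: 6 < 12 < 15 < 16 < 17 < 20
Listing the original numbers in that order gives the answer.
Final answer: [6, -12, -15, -16, 17, -20]


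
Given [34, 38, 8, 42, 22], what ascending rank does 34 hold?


Sort ascending: [8, 22, 34, 38, 42]
Find 34 in the sorted list.
34 is at position 3 (1-indexed).
Final answer: 3


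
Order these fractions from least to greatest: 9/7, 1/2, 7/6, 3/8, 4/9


Convert to decimal for comparison:
  9/7 = 1.2857
  1/2 = 0.5
  7/6 = 1.1667
  3/8 = 0.375
  4/9 = 0.4444
Decimals in increasing order: 0.375 < 0.4444 < 0.5 < 1.1667 < 1.2857
Writing each back as its fraction gives the sorted order.
Final answer: 3/8, 4/9, 1/2, 7/6, 9/7


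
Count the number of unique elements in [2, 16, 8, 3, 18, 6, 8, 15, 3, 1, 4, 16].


List all unique values:
Distinct values: [1, 2, 3, 4, 6, 8, 15, 16, 18]
Count = 9
Final answer: 9


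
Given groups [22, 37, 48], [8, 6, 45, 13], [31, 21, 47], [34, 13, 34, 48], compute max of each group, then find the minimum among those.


Find max of each group:
  Group 1: [22, 37, 48] -> max = 48
  Group 2: [8, 6, 45, 13] -> max = 45
  Group 3: [31, 21, 47] -> max = 47
  Group 4: [34, 13, 34, 48] -> max = 48
Maxes: [48, 45, 47, 48]
Minimum of maxes = 45
Final answer: 45


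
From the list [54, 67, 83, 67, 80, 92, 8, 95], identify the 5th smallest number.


Sort ascending: [8, 54, 67, 67, 80, 83, 92, 95]
The 5th element (1-indexed) is at index 4.
Value = 80
Final answer: 80


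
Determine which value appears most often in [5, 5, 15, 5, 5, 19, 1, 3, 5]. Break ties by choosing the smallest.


Count the frequency of each value:
  1 appears 1 time(s)
  3 appears 1 time(s)
  5 appears 5 time(s)
  15 appears 1 time(s)
  19 appears 1 time(s)
Maximum frequency is 5.
Only 5 reaches that frequency, so it is the mode.
Final answer: 5


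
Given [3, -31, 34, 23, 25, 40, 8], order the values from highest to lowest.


Original list: [3, -31, 34, 23, 25, 40, 8]
Repeatedly take the largest remaining element:
  Remaining [3, -31, 34, 23, 25, 40, 8] -> largest is 40
  Remaining [3, -31, 34, 23, 25, 8] -> largest is 34
  Remaining [3, -31, 23, 25, 8] -> largest is 25
  Remaining [3, -31, 23, 8] -> largest is 23
  Remaining [3, -31, 8] -> largest is 8
  Remaining [3, -31] -> largest is 3
  Remaining [-31] -> largest is -31
Collecting the picks in order gives the descending list.
Final answer: [40, 34, 25, 23, 8, 3, -31]


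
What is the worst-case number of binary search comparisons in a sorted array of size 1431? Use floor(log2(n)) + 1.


Binary search halves the search space each step.
Maximum comparisons = floor(log2(1431)) + 1
log2(1431) = 10.4828
floor(log2(1431)) = 10, so 10 + 1 = 11
Final answer: 11


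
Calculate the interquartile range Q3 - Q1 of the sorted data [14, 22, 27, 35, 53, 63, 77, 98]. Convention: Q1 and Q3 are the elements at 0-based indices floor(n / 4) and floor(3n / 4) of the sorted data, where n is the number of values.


The data has n = 8 elements.
Q1 index = floor(8 / 4) = floor(2) = 2; Q3 index = floor(3 * 8 / 4) = floor(6) = 6
Q1 = element at index 2 = 27
Q3 = element at index 6 = 77
IQR = 77 - 27 = 50
Final answer: 50


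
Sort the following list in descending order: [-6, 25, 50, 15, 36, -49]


Original list: [-6, 25, 50, 15, 36, -49]
Repeatedly take the largest remaining element:
  Remaining [-6, 25, 50, 15, 36, -49] -> largest is 50
  Remaining [-6, 25, 15, 36, -49] -> largest is 36
  Remaining [-6, 25, 15, -49] -> largest is 25
  Remaining [-6, 15, -49] -> largest is 15
  Remaining [-6, -49] -> largest is -6
  Remaining [-49] -> largest is -49
Collecting the picks in order gives the descending list.
Final answer: [50, 36, 25, 15, -6, -49]


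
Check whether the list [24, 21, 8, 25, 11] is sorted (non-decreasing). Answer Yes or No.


Check consecutive pairs:
  24 <= 21? False
  21 <= 8? False
  8 <= 25? True
  25 <= 11? False
3 consecutive pair(s) are out of order, so the list is not sorted.
Final answer: No


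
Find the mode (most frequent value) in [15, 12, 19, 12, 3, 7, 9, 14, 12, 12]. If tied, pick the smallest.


Count the frequency of each value:
  3 appears 1 time(s)
  7 appears 1 time(s)
  9 appears 1 time(s)
  12 appears 4 time(s)
  14 appears 1 time(s)
  15 appears 1 time(s)
  19 appears 1 time(s)
Maximum frequency is 4.
Only 12 reaches that frequency, so it is the mode.
Final answer: 12


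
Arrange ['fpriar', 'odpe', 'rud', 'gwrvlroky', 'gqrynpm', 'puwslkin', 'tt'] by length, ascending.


Compute lengths:
  'fpriar' has length 6
  'odpe' has length 4
  'rud' has length 3
  'gwrvlroky' has length 9
  'gqrynpm' has length 7
  'puwslkin' has length 8
  'tt' has length 2
Lengths in increasing order: 2 < 3 < 4 < 6 < 7 < 8 < 9
Listing the words in that order gives the answer.
Final answer: ['tt', 'rud', 'odpe', 'fpriar', 'gqrynpm', 'puwslkin', 'gwrvlroky']


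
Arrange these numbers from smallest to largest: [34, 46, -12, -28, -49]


Original list: [34, 46, -12, -28, -49]
Repeatedly take the smallest remaining element:
  Remaining [34, 46, -12, -28, -49] -> smallest is -49
  Remaining [34, 46, -12, -28] -> smallest is -28
  Remaining [34, 46, -12] -> smallest is -12
  Remaining [34, 46] -> smallest is 34
  Remaining [46] -> smallest is 46
Collecting the picks in order gives the sorted list.
Final answer: [-49, -28, -12, 34, 46]


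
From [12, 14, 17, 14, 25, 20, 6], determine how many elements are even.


Check each element:
  12 is even
  14 is even
  17 is odd
  14 is even
  25 is odd
  20 is even
  6 is even
Evens: [12, 14, 14, 20, 6]
Count of evens = 5
Final answer: 5


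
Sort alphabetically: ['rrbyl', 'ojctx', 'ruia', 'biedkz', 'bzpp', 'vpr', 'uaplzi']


Compare strings character by character (the first differing letter decides):
  'biedkz' < 'bzpp' since 'i' < 'z' at position 2
  'bzpp' < 'ojctx' since 'b' < 'o' at position 1
  'ojctx' < 'rrbyl' since 'o' < 'r' at position 1
  'rrbyl' < 'ruia' since 'r' < 'u' at position 2
  'ruia' < 'uaplzi' since 'r' < 'u' at position 1
  'uaplzi' < 'vpr' since 'u' < 'v' at position 1
Chaining these comparisons gives the alphabetical order.
Final answer: ['biedkz', 'bzpp', 'ojctx', 'rrbyl', 'ruia', 'uaplzi', 'vpr']


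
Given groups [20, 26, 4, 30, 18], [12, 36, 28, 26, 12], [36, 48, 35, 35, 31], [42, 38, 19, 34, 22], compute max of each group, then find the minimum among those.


Find max of each group:
  Group 1: [20, 26, 4, 30, 18] -> max = 30
  Group 2: [12, 36, 28, 26, 12] -> max = 36
  Group 3: [36, 48, 35, 35, 31] -> max = 48
  Group 4: [42, 38, 19, 34, 22] -> max = 42
Maxes: [30, 36, 48, 42]
Minimum of maxes = 30
Final answer: 30


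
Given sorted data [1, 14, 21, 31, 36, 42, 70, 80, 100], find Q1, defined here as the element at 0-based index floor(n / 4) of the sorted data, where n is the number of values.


The list has n = 9 elements.
Q1 index = floor(9 / 4) = floor(2.25) = 2
Counting from index 0 in the sorted data, the element at index 2 is 21.
Final answer: 21


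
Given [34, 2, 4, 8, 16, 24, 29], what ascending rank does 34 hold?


Sort ascending: [2, 4, 8, 16, 24, 29, 34]
Find 34 in the sorted list.
34 is at position 7 (1-indexed).
Final answer: 7


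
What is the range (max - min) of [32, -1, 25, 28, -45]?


Maximum value: 32
Minimum value: -45
Range = 32 - (-45) = 77
Final answer: 77


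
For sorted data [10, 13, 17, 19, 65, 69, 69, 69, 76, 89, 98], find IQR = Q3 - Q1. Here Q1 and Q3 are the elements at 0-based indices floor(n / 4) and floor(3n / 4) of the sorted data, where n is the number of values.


The data has n = 11 elements.
Q1 index = floor(11 / 4) = floor(2.75) = 2; Q3 index = floor(3 * 11 / 4) = floor(8.25) = 8
Q1 = element at index 2 = 17
Q3 = element at index 8 = 76
IQR = 76 - 17 = 59
Final answer: 59


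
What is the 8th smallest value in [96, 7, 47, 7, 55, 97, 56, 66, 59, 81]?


Sort ascending: [7, 7, 47, 55, 56, 59, 66, 81, 96, 97]
The 8th element (1-indexed) is at index 7.
Value = 81
Final answer: 81


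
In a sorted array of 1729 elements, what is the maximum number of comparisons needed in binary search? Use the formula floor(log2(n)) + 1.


Binary search halves the search space each step.
Maximum comparisons = floor(log2(1729)) + 1
log2(1729) = 10.7557
floor(log2(1729)) = 10, so 10 + 1 = 11
Final answer: 11


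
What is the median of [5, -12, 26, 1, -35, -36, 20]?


First, sort the list: [-36, -35, -12, 1, 5, 20, 26]
The list has 7 elements (odd count).
The middle index is 3 (0-based), and the element there is 1.
Final answer: 1


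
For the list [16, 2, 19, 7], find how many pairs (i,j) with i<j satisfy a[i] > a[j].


For each element, count the later elements that are smaller than it:
  16 (index 0): smaller elements after it = [2, 7] -> 2
  2 (index 1): smaller elements after it = [] -> 0
  19 (index 2): smaller elements after it = [7] -> 1
Total inversions = 2 + 0 + 1 = 3
Final answer: 3


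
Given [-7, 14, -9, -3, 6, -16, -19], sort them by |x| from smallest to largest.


Compute absolute values:
  |-7| = 7
  |14| = 14
  |-9| = 9
  |-3| = 3
  |6| = 6
  |-16| = 16
  |-19| = 19
Absolute values in increasing order: 3 < 6 < 7 < 9 < 14 < 16 < 19
Listing the original numbers in that order gives the answer.
Final answer: [-3, 6, -7, -9, 14, -16, -19]


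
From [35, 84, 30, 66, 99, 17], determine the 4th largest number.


Sort descending: [99, 84, 66, 35, 30, 17]
The 4th element (1-indexed) is at index 3.
Value = 35
Final answer: 35


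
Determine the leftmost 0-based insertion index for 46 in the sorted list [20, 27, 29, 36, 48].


List is sorted: [20, 27, 29, 36, 48]
We need the leftmost position where 46 can be inserted, i.e. the first index whose element is >= 46 (or the end of the list if none is).
Binary search with low=0, high=5 (0-based indices):
  low=0, high=5, mid=2: a[2]=29 < 46, so low = 3
  low=3, high=5, mid=4: a[4]=48 >= 46, so high = 4
  low=3, high=4, mid=3: a[3]=36 < 46, so low = 4
Now low = high = 4, so the insertion index is 4.
Final answer: 4


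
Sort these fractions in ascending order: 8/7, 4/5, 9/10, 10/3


Convert to decimal for comparison:
  8/7 = 1.1429
  4/5 = 0.8
  9/10 = 0.9
  10/3 = 3.3333
Decimals in increasing order: 0.8 < 0.9 < 1.1429 < 3.3333
Writing each back as its fraction gives the sorted order.
Final answer: 4/5, 9/10, 8/7, 10/3


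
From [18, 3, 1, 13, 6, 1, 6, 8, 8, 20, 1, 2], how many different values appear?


List all unique values:
Distinct values: [1, 2, 3, 6, 8, 13, 18, 20]
Count = 8
Final answer: 8


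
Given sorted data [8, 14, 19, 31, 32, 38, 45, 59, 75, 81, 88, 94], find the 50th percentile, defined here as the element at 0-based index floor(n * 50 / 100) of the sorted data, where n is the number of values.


The dataset has n = 12 elements.
Index = floor(12 * 50 / 100) = floor(600 / 100) = floor(6) = 6
Counting from index 0 in the sorted data, the element at index 6 is 45.
Final answer: 45


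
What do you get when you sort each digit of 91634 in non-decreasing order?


The number 91634 has digits: 9, 1, 6, 3, 4
Sorted: 1, 3, 4, 6, 9
Joining the sorted digits gives the result.
Final answer: 13469


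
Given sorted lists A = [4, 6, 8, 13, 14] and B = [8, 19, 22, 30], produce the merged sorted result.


List A: [4, 6, 8, 13, 14]
List B: [8, 19, 22, 30]
Repeatedly compare the front elements and take the smaller:
  4 vs 8 -> take 4
  6 vs 8 -> take 6
  8 vs 8 -> take 8
  13 vs 8 -> take 8
  13 vs 19 -> take 13
  14 vs 19 -> take 14
  A is exhausted; append the rest of B: [19, 22, 30]
Final answer: [4, 6, 8, 8, 13, 14, 19, 22, 30]


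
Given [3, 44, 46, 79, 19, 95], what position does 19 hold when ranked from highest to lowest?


Sort descending: [95, 79, 46, 44, 19, 3]
Find 19 in the sorted list.
19 is at position 5.
Final answer: 5


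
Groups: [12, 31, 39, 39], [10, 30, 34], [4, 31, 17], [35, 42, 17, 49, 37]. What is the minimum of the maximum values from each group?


Find max of each group:
  Group 1: [12, 31, 39, 39] -> max = 39
  Group 2: [10, 30, 34] -> max = 34
  Group 3: [4, 31, 17] -> max = 31
  Group 4: [35, 42, 17, 49, 37] -> max = 49
Maxes: [39, 34, 31, 49]
Minimum of maxes = 31
Final answer: 31


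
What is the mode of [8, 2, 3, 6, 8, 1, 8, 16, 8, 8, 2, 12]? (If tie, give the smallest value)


Count the frequency of each value:
  1 appears 1 time(s)
  2 appears 2 time(s)
  3 appears 1 time(s)
  6 appears 1 time(s)
  8 appears 5 time(s)
  12 appears 1 time(s)
  16 appears 1 time(s)
Maximum frequency is 5.
Only 8 reaches that frequency, so it is the mode.
Final answer: 8


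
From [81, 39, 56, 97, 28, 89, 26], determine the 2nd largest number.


Sort descending: [97, 89, 81, 56, 39, 28, 26]
The 2nd element (1-indexed) is at index 1.
Value = 89
Final answer: 89


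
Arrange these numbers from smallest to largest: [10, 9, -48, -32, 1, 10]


Original list: [10, 9, -48, -32, 1, 10]
Repeatedly take the smallest remaining element:
  Remaining [10, 9, -48, -32, 1, 10] -> smallest is -48
  Remaining [10, 9, -32, 1, 10] -> smallest is -32
  Remaining [10, 9, 1, 10] -> smallest is 1
  Remaining [10, 9, 10] -> smallest is 9
  Remaining [10, 10] -> smallest is 10
  Remaining [10] -> smallest is 10
Collecting the picks in order gives the sorted list.
Final answer: [-48, -32, 1, 9, 10, 10]


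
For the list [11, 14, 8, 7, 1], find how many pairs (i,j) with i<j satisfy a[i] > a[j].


For each element, count the later elements that are smaller than it:
  11 (index 0): smaller elements after it = [8, 7, 1] -> 3
  14 (index 1): smaller elements after it = [8, 7, 1] -> 3
  8 (index 2): smaller elements after it = [7, 1] -> 2
  7 (index 3): smaller elements after it = [1] -> 1
Total inversions = 3 + 3 + 2 + 1 = 9
Final answer: 9


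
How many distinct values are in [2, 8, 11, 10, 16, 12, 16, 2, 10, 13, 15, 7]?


List all unique values:
Distinct values: [2, 7, 8, 10, 11, 12, 13, 15, 16]
Count = 9
Final answer: 9


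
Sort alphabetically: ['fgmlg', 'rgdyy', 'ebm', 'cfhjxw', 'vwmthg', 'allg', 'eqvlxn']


Compare strings character by character (the first differing letter decides):
  'allg' < 'cfhjxw' since 'a' < 'c' at position 1
  'cfhjxw' < 'ebm' since 'c' < 'e' at position 1
  'ebm' < 'eqvlxn' since 'b' < 'q' at position 2
  'eqvlxn' < 'fgmlg' since 'e' < 'f' at position 1
  'fgmlg' < 'rgdyy' since 'f' < 'r' at position 1
  'rgdyy' < 'vwmthg' since 'r' < 'v' at position 1
Chaining these comparisons gives the alphabetical order.
Final answer: ['allg', 'cfhjxw', 'ebm', 'eqvlxn', 'fgmlg', 'rgdyy', 'vwmthg']


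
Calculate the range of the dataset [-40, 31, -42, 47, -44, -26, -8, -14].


Maximum value: 47
Minimum value: -44
Range = 47 - (-44) = 91
Final answer: 91


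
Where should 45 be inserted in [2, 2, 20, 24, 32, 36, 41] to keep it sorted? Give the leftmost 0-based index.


List is sorted: [2, 2, 20, 24, 32, 36, 41]
We need the leftmost position where 45 can be inserted, i.e. the first index whose element is >= 45 (or the end of the list if none is).
Binary search with low=0, high=7 (0-based indices):
  low=0, high=7, mid=3: a[3]=24 < 45, so low = 4
  low=4, high=7, mid=5: a[5]=36 < 45, so low = 6
  low=6, high=7, mid=6: a[6]=41 < 45, so low = 7
Now low = high = 7, so the insertion index is 7.
Final answer: 7


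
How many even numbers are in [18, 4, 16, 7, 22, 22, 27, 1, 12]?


Check each element:
  18 is even
  4 is even
  16 is even
  7 is odd
  22 is even
  22 is even
  27 is odd
  1 is odd
  12 is even
Evens: [18, 4, 16, 22, 22, 12]
Count of evens = 6
Final answer: 6


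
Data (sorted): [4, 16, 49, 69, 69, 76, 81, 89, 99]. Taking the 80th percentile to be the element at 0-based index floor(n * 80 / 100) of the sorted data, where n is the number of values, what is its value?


The dataset has n = 9 elements.
Index = floor(9 * 80 / 100) = floor(720 / 100) = floor(7.2) = 7
Counting from index 0 in the sorted data, the element at index 7 is 89.
Final answer: 89


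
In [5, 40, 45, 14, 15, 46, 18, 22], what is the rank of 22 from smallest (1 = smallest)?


Sort ascending: [5, 14, 15, 18, 22, 40, 45, 46]
Find 22 in the sorted list.
22 is at position 5 (1-indexed).
Final answer: 5


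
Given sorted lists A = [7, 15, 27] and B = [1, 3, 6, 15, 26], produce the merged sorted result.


List A: [7, 15, 27]
List B: [1, 3, 6, 15, 26]
Repeatedly compare the front elements and take the smaller:
  7 vs 1 -> take 1
  7 vs 3 -> take 3
  7 vs 6 -> take 6
  7 vs 15 -> take 7
  15 vs 15 -> take 15
  27 vs 15 -> take 15
  27 vs 26 -> take 26
  B is exhausted; append the rest of A: [27]
Final answer: [1, 3, 6, 7, 15, 15, 26, 27]


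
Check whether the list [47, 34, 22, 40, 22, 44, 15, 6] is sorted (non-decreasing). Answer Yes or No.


Check consecutive pairs:
  47 <= 34? False
  34 <= 22? False
  22 <= 40? True
  40 <= 22? False
  22 <= 44? True
  44 <= 15? False
  15 <= 6? False
5 consecutive pair(s) are out of order, so the list is not sorted.
Final answer: No


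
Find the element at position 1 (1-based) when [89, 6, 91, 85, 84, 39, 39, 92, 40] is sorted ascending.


Sort ascending: [6, 39, 39, 40, 84, 85, 89, 91, 92]
The 1st element (1-indexed) is at index 0.
Value = 6
Final answer: 6


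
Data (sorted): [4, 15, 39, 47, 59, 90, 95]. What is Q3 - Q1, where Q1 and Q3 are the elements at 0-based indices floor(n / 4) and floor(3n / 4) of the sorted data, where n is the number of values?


The data has n = 7 elements.
Q1 index = floor(7 / 4) = floor(1.75) = 1; Q3 index = floor(3 * 7 / 4) = floor(5.25) = 5
Q1 = element at index 1 = 15
Q3 = element at index 5 = 90
IQR = 90 - 15 = 75
Final answer: 75


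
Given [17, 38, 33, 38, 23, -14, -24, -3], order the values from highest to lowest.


Original list: [17, 38, 33, 38, 23, -14, -24, -3]
Repeatedly take the largest remaining element:
  Remaining [17, 38, 33, 38, 23, -14, -24, -3] -> largest is 38
  Remaining [17, 33, 38, 23, -14, -24, -3] -> largest is 38
  Remaining [17, 33, 23, -14, -24, -3] -> largest is 33
  Remaining [17, 23, -14, -24, -3] -> largest is 23
  Remaining [17, -14, -24, -3] -> largest is 17
  Remaining [-14, -24, -3] -> largest is -3
  Remaining [-14, -24] -> largest is -14
  Remaining [-24] -> largest is -24
Collecting the picks in order gives the descending list.
Final answer: [38, 38, 33, 23, 17, -3, -14, -24]


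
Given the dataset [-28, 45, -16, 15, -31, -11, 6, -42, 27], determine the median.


First, sort the list: [-42, -31, -28, -16, -11, 6, 15, 27, 45]
The list has 9 elements (odd count).
The middle index is 4 (0-based), and the element there is -11.
Final answer: -11


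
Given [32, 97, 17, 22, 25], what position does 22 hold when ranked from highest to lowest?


Sort descending: [97, 32, 25, 22, 17]
Find 22 in the sorted list.
22 is at position 4.
Final answer: 4


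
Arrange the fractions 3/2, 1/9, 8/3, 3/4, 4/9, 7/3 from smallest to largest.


Convert to decimal for comparison:
  3/2 = 1.5
  1/9 = 0.1111
  8/3 = 2.6667
  3/4 = 0.75
  4/9 = 0.4444
  7/3 = 2.3333
Decimals in increasing order: 0.1111 < 0.4444 < 0.75 < 1.5 < 2.3333 < 2.6667
Writing each back as its fraction gives the sorted order.
Final answer: 1/9, 4/9, 3/4, 3/2, 7/3, 8/3


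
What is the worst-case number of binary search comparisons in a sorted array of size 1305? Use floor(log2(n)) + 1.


Binary search halves the search space each step.
Maximum comparisons = floor(log2(1305)) + 1
log2(1305) = 10.3498
floor(log2(1305)) = 10, so 10 + 1 = 11
Final answer: 11


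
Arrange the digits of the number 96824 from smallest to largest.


The number 96824 has digits: 9, 6, 8, 2, 4
Sorted: 2, 4, 6, 8, 9
Joining the sorted digits gives the result.
Final answer: 24689


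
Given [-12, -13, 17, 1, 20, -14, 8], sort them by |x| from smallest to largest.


Compute absolute values:
  |-12| = 12
  |-13| = 13
  |17| = 17
  |1| = 1
  |20| = 20
  |-14| = 14
  |8| = 8
Absolute values in increasing order: 1 < 8 < 12 < 13 < 14 < 17 < 20
Listing the original numbers in that order gives the answer.
Final answer: [1, 8, -12, -13, -14, 17, 20]


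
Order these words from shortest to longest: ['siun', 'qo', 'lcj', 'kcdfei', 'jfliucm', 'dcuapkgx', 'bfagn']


Compute lengths:
  'siun' has length 4
  'qo' has length 2
  'lcj' has length 3
  'kcdfei' has length 6
  'jfliucm' has length 7
  'dcuapkgx' has length 8
  'bfagn' has length 5
Lengths in increasing order: 2 < 3 < 4 < 5 < 6 < 7 < 8
Listing the words in that order gives the answer.
Final answer: ['qo', 'lcj', 'siun', 'bfagn', 'kcdfei', 'jfliucm', 'dcuapkgx']


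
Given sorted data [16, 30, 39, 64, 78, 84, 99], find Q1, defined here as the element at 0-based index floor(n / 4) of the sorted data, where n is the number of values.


The list has n = 7 elements.
Q1 index = floor(7 / 4) = floor(1.75) = 1
Counting from index 0 in the sorted data, the element at index 1 is 30.
Final answer: 30


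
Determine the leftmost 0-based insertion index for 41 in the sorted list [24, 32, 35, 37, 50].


List is sorted: [24, 32, 35, 37, 50]
We need the leftmost position where 41 can be inserted, i.e. the first index whose element is >= 41 (or the end of the list if none is).
Binary search with low=0, high=5 (0-based indices):
  low=0, high=5, mid=2: a[2]=35 < 41, so low = 3
  low=3, high=5, mid=4: a[4]=50 >= 41, so high = 4
  low=3, high=4, mid=3: a[3]=37 < 41, so low = 4
Now low = high = 4, so the insertion index is 4.
Final answer: 4


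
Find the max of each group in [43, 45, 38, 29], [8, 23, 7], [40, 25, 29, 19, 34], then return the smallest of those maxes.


Find max of each group:
  Group 1: [43, 45, 38, 29] -> max = 45
  Group 2: [8, 23, 7] -> max = 23
  Group 3: [40, 25, 29, 19, 34] -> max = 40
Maxes: [45, 23, 40]
Minimum of maxes = 23
Final answer: 23


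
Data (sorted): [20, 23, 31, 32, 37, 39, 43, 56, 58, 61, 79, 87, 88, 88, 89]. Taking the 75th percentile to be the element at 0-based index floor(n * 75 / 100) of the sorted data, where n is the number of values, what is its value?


The dataset has n = 15 elements.
Index = floor(15 * 75 / 100) = floor(1125 / 100) = floor(11.25) = 11
Counting from index 0 in the sorted data, the element at index 11 is 87.
Final answer: 87


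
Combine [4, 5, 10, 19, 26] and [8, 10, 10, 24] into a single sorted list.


List A: [4, 5, 10, 19, 26]
List B: [8, 10, 10, 24]
Repeatedly compare the front elements and take the smaller:
  4 vs 8 -> take 4
  5 vs 8 -> take 5
  10 vs 8 -> take 8
  10 vs 10 -> take 10
  19 vs 10 -> take 10
  19 vs 10 -> take 10
  19 vs 24 -> take 19
  26 vs 24 -> take 24
  B is exhausted; append the rest of A: [26]
Final answer: [4, 5, 8, 10, 10, 10, 19, 24, 26]


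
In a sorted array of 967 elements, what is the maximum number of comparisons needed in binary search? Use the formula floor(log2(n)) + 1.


Binary search halves the search space each step.
Maximum comparisons = floor(log2(967)) + 1
log2(967) = 9.9174
floor(log2(967)) = 9, so 9 + 1 = 10
Final answer: 10


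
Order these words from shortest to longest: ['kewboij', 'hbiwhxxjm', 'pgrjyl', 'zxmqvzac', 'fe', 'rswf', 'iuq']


Compute lengths:
  'kewboij' has length 7
  'hbiwhxxjm' has length 9
  'pgrjyl' has length 6
  'zxmqvzac' has length 8
  'fe' has length 2
  'rswf' has length 4
  'iuq' has length 3
Lengths in increasing order: 2 < 3 < 4 < 6 < 7 < 8 < 9
Listing the words in that order gives the answer.
Final answer: ['fe', 'iuq', 'rswf', 'pgrjyl', 'kewboij', 'zxmqvzac', 'hbiwhxxjm']


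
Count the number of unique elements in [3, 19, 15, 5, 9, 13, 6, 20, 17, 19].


List all unique values:
Distinct values: [3, 5, 6, 9, 13, 15, 17, 19, 20]
Count = 9
Final answer: 9


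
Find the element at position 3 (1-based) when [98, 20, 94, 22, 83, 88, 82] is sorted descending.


Sort descending: [98, 94, 88, 83, 82, 22, 20]
The 3rd element (1-indexed) is at index 2.
Value = 88
Final answer: 88


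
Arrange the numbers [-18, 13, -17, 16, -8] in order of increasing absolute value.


Compute absolute values:
  |-18| = 18
  |13| = 13
  |-17| = 17
  |16| = 16
  |-8| = 8
Absolute values in increasing order: 8 < 13 < 16 < 17 < 18
Listing the original numbers in that order gives the answer.
Final answer: [-8, 13, 16, -17, -18]


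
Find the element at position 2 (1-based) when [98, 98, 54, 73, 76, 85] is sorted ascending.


Sort ascending: [54, 73, 76, 85, 98, 98]
The 2nd element (1-indexed) is at index 1.
Value = 73
Final answer: 73


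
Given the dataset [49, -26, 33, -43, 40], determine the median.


First, sort the list: [-43, -26, 33, 40, 49]
The list has 5 elements (odd count).
The middle index is 2 (0-based), and the element there is 33.
Final answer: 33


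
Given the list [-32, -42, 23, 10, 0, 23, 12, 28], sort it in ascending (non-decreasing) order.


Original list: [-32, -42, 23, 10, 0, 23, 12, 28]
Repeatedly take the smallest remaining element:
  Remaining [-32, -42, 23, 10, 0, 23, 12, 28] -> smallest is -42
  Remaining [-32, 23, 10, 0, 23, 12, 28] -> smallest is -32
  Remaining [23, 10, 0, 23, 12, 28] -> smallest is 0
  Remaining [23, 10, 23, 12, 28] -> smallest is 10
  Remaining [23, 23, 12, 28] -> smallest is 12
  Remaining [23, 23, 28] -> smallest is 23
  Remaining [23, 28] -> smallest is 23
  Remaining [28] -> smallest is 28
Collecting the picks in order gives the sorted list.
Final answer: [-42, -32, 0, 10, 12, 23, 23, 28]


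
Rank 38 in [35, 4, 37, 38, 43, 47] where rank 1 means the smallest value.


Sort ascending: [4, 35, 37, 38, 43, 47]
Find 38 in the sorted list.
38 is at position 4 (1-indexed).
Final answer: 4


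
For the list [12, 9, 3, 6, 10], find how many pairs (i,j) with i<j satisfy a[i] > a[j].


For each element, count the later elements that are smaller than it:
  12 (index 0): smaller elements after it = [9, 3, 6, 10] -> 4
  9 (index 1): smaller elements after it = [3, 6] -> 2
  3 (index 2): smaller elements after it = [] -> 0
  6 (index 3): smaller elements after it = [] -> 0
Total inversions = 4 + 2 + 0 + 0 = 6
Final answer: 6


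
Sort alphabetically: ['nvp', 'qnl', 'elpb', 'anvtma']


Compare strings character by character (the first differing letter decides):
  'anvtma' < 'elpb' since 'a' < 'e' at position 1
  'elpb' < 'nvp' since 'e' < 'n' at position 1
  'nvp' < 'qnl' since 'n' < 'q' at position 1
Chaining these comparisons gives the alphabetical order.
Final answer: ['anvtma', 'elpb', 'nvp', 'qnl']


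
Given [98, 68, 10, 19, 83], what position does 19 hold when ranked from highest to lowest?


Sort descending: [98, 83, 68, 19, 10]
Find 19 in the sorted list.
19 is at position 4.
Final answer: 4
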